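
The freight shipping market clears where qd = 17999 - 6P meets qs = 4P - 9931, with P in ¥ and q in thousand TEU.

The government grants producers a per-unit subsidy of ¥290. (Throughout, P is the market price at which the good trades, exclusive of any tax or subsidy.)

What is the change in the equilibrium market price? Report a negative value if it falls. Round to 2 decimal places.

Initially, 17999 - 6P = 4P - 9931, so 27930 = 10P and P = 2793, q = 1241.
Since sellers receive the price plus the subsidy, the effective supply curve becomes qs = 4P - 8771.
Equate the new curves: 17999 - 6P = 4P - 8771, giving 26770 = 10P, P = 2677, q = 1937.
ΔP = 2677 − 2793 = -116.00.

-116.00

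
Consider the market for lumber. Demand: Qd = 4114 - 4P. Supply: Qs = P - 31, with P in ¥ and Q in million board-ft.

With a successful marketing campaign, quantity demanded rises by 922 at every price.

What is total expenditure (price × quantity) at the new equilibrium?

Original equilibrium: 4114 - 4P = P - 31 gives 4145 = 5P, so P = 829 and Q = 798.
After the shift, demand is Qd = 5036 - 4P and supply is Qs = P - 31.
Setting them equal: 5036 - 4P = P - 31 → 5067 = 5P, so P = 1013.4 and Q = 982.4.
New expenditure = 1013.4 × 982.4 = 995564.16.

995564.16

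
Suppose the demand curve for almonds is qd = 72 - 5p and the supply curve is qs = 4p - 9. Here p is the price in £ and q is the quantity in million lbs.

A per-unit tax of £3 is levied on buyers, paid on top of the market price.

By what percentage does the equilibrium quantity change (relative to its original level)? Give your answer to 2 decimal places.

Original equilibrium: 72 - 5p = 4p - 9 gives 81 = 9p, so p = 9 and q = 27.
Since buyers pay the price plus the tax, the effective demand curve becomes qd = 57 - 5p.
Setting them equal: 57 - 5p = 4p - 9 → 66 = 9p, so p = 22/3 ≈ 7.3333 and q = 61/3 ≈ 20.3333.
%Δq = (20.3333 − 27) / 27 × 100 = -24.69%.

-24.69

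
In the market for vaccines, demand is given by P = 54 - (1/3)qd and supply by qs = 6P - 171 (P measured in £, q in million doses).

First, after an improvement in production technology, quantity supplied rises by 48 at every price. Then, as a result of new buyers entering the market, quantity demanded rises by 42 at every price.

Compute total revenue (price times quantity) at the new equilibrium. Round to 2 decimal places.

3451.67

Solve the original market: 162 - 3P = 6P - 171, hence P = 37 and q = 51.
The new curves are qd = 204 - 3P (demand) and qs = 6P - 123 (supply).
Clearing the new market: 204 - 3P = 6P - 123, so P = 109/3 ≈ 36.3333 and q = 95.
New expenditure = 36.3333 × 95 = 3451.67.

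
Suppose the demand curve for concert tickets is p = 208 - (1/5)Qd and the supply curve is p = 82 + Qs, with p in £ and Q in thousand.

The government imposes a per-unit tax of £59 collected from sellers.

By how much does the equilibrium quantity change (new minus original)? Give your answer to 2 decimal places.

Initially, 1040 - 5p = p - 82, so 1122 = 6p and p = 187, Q = 105.
Since sellers keep the price net of the tax, the effective supply curve becomes Qs = p - 141.
Equate the new curves: 1040 - 5p = p - 141, giving 1181 = 6p, p = 1181/6 ≈ 196.8333, Q = 335/6 ≈ 55.8333.
ΔQ = 55.8333 − 105 = -49.17.

-49.17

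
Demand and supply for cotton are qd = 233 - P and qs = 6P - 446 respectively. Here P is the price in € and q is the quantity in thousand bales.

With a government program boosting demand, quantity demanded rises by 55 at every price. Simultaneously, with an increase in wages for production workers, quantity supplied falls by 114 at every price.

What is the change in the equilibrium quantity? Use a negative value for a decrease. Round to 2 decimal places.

+30.86

Original equilibrium: 233 - P = 6P - 446 gives 679 = 7P, so P = 97 and q = 136.
After the shift, demand is qd = 288 - P and supply is qs = 6P - 560.
New equilibrium: 288 - P = 6P - 560 ⇒ 848 = 7P ⇒ P = 848/7 ≈ 121.1429, q = 1168/7 ≈ 166.8571.
Δq = 166.8571 − 136 = +30.86.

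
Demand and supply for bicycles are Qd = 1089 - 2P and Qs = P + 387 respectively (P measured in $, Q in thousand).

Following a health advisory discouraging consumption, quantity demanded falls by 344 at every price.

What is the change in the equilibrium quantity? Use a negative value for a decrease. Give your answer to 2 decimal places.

-114.67

Original equilibrium: 1089 - 2P = P + 387 gives 702 = 3P, so P = 234 and Q = 621.
With the change applied: demand Qd = 745 - 2P, supply Qs = P + 387.
New equilibrium: 745 - 2P = P + 387 ⇒ 358 = 3P ⇒ P = 358/3 ≈ 119.3333, Q = 1519/3 ≈ 506.3333.
ΔQ = 506.3333 − 621 = -114.67.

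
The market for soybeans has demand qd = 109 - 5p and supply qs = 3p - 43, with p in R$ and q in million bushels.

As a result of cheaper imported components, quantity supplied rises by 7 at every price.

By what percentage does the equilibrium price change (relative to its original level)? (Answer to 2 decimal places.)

-4.61

Original equilibrium: 109 - 5p = 3p - 43 gives 152 = 8p, so p = 19 and q = 14.
The shock moves the curves to qd = 109 - 5p and qs = 3p - 36.
Equate the new curves: 109 - 5p = 3p - 36, giving 145 = 8p, p = 18.125, q = 18.375.
%Δp = (18.125 − 19) / 19 × 100 = -4.61%.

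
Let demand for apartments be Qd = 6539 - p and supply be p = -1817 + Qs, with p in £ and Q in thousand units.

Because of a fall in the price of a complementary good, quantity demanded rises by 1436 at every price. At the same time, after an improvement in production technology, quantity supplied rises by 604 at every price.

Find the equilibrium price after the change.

2777

Initially, 6539 - p = p + 1817, so 4722 = 2p and p = 2361, Q = 4178.
The new curves are Qd = 7975 - p (demand) and Qs = p + 2421 (supply).
Setting them equal: 7975 - p = p + 2421 → 5554 = 2p, so p = 2777 and Q = 5198.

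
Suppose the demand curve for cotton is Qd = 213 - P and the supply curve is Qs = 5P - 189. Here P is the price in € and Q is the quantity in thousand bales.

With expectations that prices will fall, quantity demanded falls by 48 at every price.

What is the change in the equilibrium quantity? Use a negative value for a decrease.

Before the shock: 213 - P = 5P - 189 ⇒ 402 = 6P ⇒ P = 67, Q = 146.
With the change applied: demand Qd = 165 - P, supply Qs = 5P - 189.
Setting them equal: 165 - P = 5P - 189 → 354 = 6P, so P = 59 and Q = 106.
ΔQ = 106 − 146 = -40.

-40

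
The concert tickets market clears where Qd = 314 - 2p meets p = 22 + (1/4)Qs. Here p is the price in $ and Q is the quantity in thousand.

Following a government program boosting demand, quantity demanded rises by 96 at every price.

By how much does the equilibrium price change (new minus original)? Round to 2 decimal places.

Solve the original market: 314 - 2p = 4p - 88, hence p = 67 and Q = 180.
The shock moves the curves to Qd = 410 - 2p and Qs = 4p - 88.
Setting them equal: 410 - 2p = 4p - 88 → 498 = 6p, so p = 83 and Q = 244.
Δp = 83 − 67 = +16.00.

+16.00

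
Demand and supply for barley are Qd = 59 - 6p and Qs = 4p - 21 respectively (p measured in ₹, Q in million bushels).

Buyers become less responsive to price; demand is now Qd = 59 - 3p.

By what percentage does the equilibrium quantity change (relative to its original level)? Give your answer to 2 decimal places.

Original equilibrium: 59 - 6p = 4p - 21 gives 80 = 10p, so p = 8 and Q = 11.
The shock moves the curves to Qd = 59 - 3p and Qs = 4p - 21.
New equilibrium: 59 - 3p = 4p - 21 ⇒ 80 = 7p ⇒ p = 80/7 ≈ 11.4286, Q = 173/7 ≈ 24.7143.
%ΔQ = (24.7143 − 11) / 11 × 100 = +124.68%.

+124.68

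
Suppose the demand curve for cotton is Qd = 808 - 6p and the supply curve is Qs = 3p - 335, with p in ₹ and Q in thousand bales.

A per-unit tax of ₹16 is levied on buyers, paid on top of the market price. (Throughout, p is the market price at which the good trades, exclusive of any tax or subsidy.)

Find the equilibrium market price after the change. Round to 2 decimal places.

Initially, 808 - 6p = 3p - 335, so 1143 = 9p and p = 127, Q = 46.
Since buyers pay the price plus the tax, the effective demand curve becomes Qd = 712 - 6p.
Equate the new curves: 712 - 6p = 3p - 335, giving 1047 = 9p, p = 349/3 ≈ 116.3333, Q = 14.

116.33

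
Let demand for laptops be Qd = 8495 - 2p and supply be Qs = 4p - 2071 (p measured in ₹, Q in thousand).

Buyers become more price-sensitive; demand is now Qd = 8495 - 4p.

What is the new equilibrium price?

Before the shock: 8495 - 2p = 4p - 2071 ⇒ 10566 = 6p ⇒ p = 1761, Q = 4973.
With the change applied: demand Qd = 8495 - 4p, supply Qs = 4p - 2071.
Clearing the new market: 8495 - 4p = 4p - 2071, so p = 1320.75 and Q = 3212.

1320.75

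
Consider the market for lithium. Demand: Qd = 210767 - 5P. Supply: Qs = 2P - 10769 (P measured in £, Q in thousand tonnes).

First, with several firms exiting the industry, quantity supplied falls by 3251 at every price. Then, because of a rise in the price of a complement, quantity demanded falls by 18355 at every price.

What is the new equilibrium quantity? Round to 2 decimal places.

Original equilibrium: 210767 - 5P = 2P - 10769 gives 221536 = 7P, so P = 31648 and Q = 52527.
The shock moves the curves to Qd = 192412 - 5P and Qs = 2P - 14020.
Equate the new curves: 192412 - 5P = 2P - 14020, giving 206432 = 7P, P = 206432/7 ≈ 29490.2857, Q = 314724/7 ≈ 44960.5714.

44960.57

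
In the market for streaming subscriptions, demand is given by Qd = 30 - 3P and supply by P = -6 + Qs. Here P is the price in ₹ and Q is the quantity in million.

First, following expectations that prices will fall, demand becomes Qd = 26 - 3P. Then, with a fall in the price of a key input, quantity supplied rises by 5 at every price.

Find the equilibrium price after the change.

3.75

Initially, 30 - 3P = P + 6, so 24 = 4P and P = 6, Q = 12.
The shock moves the curves to Qd = 26 - 3P and Qs = P + 11.
Setting them equal: 26 - 3P = P + 11 → 15 = 4P, so P = 3.75 and Q = 14.75.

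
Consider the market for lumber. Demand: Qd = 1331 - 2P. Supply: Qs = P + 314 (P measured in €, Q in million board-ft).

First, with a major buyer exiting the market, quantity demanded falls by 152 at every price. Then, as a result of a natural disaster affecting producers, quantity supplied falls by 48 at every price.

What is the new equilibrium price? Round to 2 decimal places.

Solve the original market: 1331 - 2P = P + 314, hence P = 339 and Q = 653.
After the shift, demand is Qd = 1179 - 2P and supply is Qs = P + 266.
Setting them equal: 1179 - 2P = P + 266 → 913 = 3P, so P = 913/3 ≈ 304.3333 and Q = 1711/3 ≈ 570.3333.

304.33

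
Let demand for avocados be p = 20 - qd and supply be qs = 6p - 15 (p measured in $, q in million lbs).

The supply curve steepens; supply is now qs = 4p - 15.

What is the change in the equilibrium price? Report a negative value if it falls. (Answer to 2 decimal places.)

Initially, 20 - p = 6p - 15, so 35 = 7p and p = 5, q = 15.
With the change applied: demand qd = 20 - p, supply qs = 4p - 15.
Setting them equal: 20 - p = 4p - 15 → 35 = 5p, so p = 7 and q = 13.
Δp = 7 − 5 = +2.00.

+2.00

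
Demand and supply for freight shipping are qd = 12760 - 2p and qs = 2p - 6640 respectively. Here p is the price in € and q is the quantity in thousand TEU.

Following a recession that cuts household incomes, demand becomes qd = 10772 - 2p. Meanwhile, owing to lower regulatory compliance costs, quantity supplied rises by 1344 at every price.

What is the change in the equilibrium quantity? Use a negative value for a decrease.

-322

Before the shock: 12760 - 2p = 2p - 6640 ⇒ 19400 = 4p ⇒ p = 4850, q = 3060.
After the shift, demand is qd = 10772 - 2p and supply is qs = 2p - 5296.
Setting them equal: 10772 - 2p = 2p - 5296 → 16068 = 4p, so p = 4017 and q = 2738.
Δq = 2738 − 3060 = -322.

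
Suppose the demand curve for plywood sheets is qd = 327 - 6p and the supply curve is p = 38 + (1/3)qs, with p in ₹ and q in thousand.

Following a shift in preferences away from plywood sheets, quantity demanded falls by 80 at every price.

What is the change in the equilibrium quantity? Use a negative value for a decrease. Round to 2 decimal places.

-26.67

Original equilibrium: 327 - 6p = 3p - 114 gives 441 = 9p, so p = 49 and q = 33.
The shock moves the curves to qd = 247 - 6p and qs = 3p - 114.
Equate the new curves: 247 - 6p = 3p - 114, giving 361 = 9p, p = 361/9 ≈ 40.1111, q = 19/3 ≈ 6.3333.
Δq = 6.3333 − 33 = -26.67.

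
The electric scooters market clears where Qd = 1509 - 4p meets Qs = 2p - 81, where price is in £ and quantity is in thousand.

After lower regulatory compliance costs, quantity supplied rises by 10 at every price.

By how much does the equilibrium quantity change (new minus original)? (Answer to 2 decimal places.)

Before the shock: 1509 - 4p = 2p - 81 ⇒ 1590 = 6p ⇒ p = 265, Q = 449.
After the shift, demand is Qd = 1509 - 4p and supply is Qs = 2p - 71.
Equate the new curves: 1509 - 4p = 2p - 71, giving 1580 = 6p, p = 790/3 ≈ 263.3333, Q = 1367/3 ≈ 455.6667.
ΔQ = 455.6667 − 449 = +6.67.

+6.67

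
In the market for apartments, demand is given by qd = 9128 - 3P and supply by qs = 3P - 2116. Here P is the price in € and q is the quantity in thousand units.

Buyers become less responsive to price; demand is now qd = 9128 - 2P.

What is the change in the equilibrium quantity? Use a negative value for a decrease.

+1124.4

Solve the original market: 9128 - 3P = 3P - 2116, hence P = 1874 and q = 3506.
The shock moves the curves to qd = 9128 - 2P and qs = 3P - 2116.
Clearing the new market: 9128 - 2P = 3P - 2116, so P = 2248.8 and q = 4630.4.
Δq = 4630.4 − 3506 = +1124.4.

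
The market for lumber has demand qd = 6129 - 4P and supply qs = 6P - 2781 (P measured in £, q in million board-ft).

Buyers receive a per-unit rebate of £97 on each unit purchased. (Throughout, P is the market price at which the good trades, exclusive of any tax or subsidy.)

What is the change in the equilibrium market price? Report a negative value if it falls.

+38.8

Solve the original market: 6129 - 4P = 6P - 2781, hence P = 891 and q = 2565.
Since buyers' out-of-pocket price is the market price minus the rebate, the effective demand curve becomes qd = 6517 - 4P.
Setting them equal: 6517 - 4P = 6P - 2781 → 9298 = 10P, so P = 929.8 and q = 2797.8.
ΔP = 929.8 − 891 = +38.8.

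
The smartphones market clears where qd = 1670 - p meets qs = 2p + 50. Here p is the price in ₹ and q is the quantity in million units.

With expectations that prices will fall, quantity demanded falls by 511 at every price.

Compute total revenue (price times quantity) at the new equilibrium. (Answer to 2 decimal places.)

Original equilibrium: 1670 - p = 2p + 50 gives 1620 = 3p, so p = 540 and q = 1130.
The shock moves the curves to qd = 1159 - p and qs = 2p + 50.
Clearing the new market: 1159 - p = 2p + 50, so p = 1109/3 ≈ 369.6667 and q = 2368/3 ≈ 789.3333.
New expenditure = 369.6667 × 789.3333 = 291790.22.

291790.22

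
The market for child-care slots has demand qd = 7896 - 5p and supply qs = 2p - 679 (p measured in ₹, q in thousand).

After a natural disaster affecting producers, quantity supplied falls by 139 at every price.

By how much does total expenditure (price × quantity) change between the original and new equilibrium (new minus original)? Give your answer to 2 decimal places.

Original equilibrium: 7896 - 5p = 2p - 679 gives 8575 = 7p, so p = 1225 and q = 1771.
After the shift, demand is qd = 7896 - 5p and supply is qs = 2p - 818.
Clearing the new market: 7896 - 5p = 2p - 818, so p = 8714/7 ≈ 1244.8571 and q = 11702/7 ≈ 1671.7143.
Expenditure moves from 1225×1771 = 2169475 to 1244.8571×1671.7143 = 2081045.4694; change = -88429.53.

-88429.53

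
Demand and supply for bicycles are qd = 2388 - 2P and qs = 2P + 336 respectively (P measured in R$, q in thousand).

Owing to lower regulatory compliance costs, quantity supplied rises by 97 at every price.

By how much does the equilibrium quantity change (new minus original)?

Initially, 2388 - 2P = 2P + 336, so 2052 = 4P and P = 513, q = 1362.
The shock moves the curves to qd = 2388 - 2P and qs = 2P + 433.
New equilibrium: 2388 - 2P = 2P + 433 ⇒ 1955 = 4P ⇒ P = 488.75, q = 1410.5.
Δq = 1410.5 − 1362 = +48.5.

+48.5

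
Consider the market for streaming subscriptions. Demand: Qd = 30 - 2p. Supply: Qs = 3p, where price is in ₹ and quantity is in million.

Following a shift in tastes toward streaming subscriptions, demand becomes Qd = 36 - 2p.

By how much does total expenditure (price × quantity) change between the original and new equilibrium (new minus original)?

+47.52

Initially, 30 - 2p = 3p, so 30 = 5p and p = 6, Q = 18.
The shock moves the curves to Qd = 36 - 2p and Qs = 3p.
Setting them equal: 36 - 2p = 3p → 36 = 5p, so p = 7.2 and Q = 21.6.
Expenditure moves from 6×18 = 108 to 7.2×21.6 = 155.52; change = +47.52.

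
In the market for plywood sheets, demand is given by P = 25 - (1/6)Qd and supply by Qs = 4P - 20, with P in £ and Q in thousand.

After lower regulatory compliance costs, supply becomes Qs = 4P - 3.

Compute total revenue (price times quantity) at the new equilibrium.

Solve the original market: 150 - 6P = 4P - 20, hence P = 17 and Q = 48.
The new curves are Qd = 150 - 6P (demand) and Qs = 4P - 3 (supply).
Equate the new curves: 150 - 6P = 4P - 3, giving 153 = 10P, P = 15.3, Q = 58.2.
New expenditure = 15.3 × 58.2 = 890.46.

890.46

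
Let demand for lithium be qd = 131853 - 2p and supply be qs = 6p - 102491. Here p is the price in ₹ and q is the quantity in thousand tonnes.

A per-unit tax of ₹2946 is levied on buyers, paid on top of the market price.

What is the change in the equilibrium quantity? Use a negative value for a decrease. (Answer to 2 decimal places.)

-4419.00

Solve the original market: 131853 - 2p = 6p - 102491, hence p = 29293 and q = 73267.
Since buyers pay the price plus the tax, the effective demand curve becomes qd = 125961 - 2p.
New equilibrium: 125961 - 2p = 6p - 102491 ⇒ 228452 = 8p ⇒ p = 28556.5, q = 68848.
Δq = 68848 − 73267 = -4419.00.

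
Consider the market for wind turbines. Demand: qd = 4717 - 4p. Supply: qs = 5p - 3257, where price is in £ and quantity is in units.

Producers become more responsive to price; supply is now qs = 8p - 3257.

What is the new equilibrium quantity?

2059

Before the shock: 4717 - 4p = 5p - 3257 ⇒ 7974 = 9p ⇒ p = 886, q = 1173.
After the shift, demand is qd = 4717 - 4p and supply is qs = 8p - 3257.
Setting them equal: 4717 - 4p = 8p - 3257 → 7974 = 12p, so p = 664.5 and q = 2059.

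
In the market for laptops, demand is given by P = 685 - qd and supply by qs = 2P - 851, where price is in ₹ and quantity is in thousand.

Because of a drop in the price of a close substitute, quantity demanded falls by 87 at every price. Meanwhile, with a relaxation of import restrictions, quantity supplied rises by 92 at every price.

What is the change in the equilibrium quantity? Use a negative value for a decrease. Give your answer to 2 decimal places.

-27.33

Solve the original market: 685 - P = 2P - 851, hence P = 512 and q = 173.
With the change applied: demand qd = 598 - P, supply qs = 2P - 759.
Clearing the new market: 598 - P = 2P - 759, so P = 1357/3 ≈ 452.3333 and q = 437/3 ≈ 145.6667.
Δq = 145.6667 − 173 = -27.33.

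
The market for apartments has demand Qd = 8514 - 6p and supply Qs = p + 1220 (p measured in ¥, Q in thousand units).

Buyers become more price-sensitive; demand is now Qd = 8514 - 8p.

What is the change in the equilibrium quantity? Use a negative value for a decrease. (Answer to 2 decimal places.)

Original equilibrium: 8514 - 6p = p + 1220 gives 7294 = 7p, so p = 1042 and Q = 2262.
With the change applied: demand Qd = 8514 - 8p, supply Qs = p + 1220.
Equate the new curves: 8514 - 8p = p + 1220, giving 7294 = 9p, p = 7294/9 ≈ 810.4444, Q = 18274/9 ≈ 2030.4444.
ΔQ = 2030.4444 − 2262 = -231.56.

-231.56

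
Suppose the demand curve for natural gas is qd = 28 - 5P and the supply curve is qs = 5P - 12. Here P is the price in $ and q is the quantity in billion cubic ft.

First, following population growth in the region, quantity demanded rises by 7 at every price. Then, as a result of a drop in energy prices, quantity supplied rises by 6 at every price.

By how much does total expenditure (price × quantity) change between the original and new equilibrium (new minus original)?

Initially, 28 - 5P = 5P - 12, so 40 = 10P and P = 4, q = 8.
The new curves are qd = 35 - 5P (demand) and qs = 5P - 6 (supply).
New equilibrium: 35 - 5P = 5P - 6 ⇒ 41 = 10P ⇒ P = 4.1, q = 14.5.
Expenditure moves from 4×8 = 32 to 4.1×14.5 = 59.45; change = +27.45.

+27.45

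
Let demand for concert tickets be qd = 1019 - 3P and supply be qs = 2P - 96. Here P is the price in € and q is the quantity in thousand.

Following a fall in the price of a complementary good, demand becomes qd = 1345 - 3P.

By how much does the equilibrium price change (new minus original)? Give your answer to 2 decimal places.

Initially, 1019 - 3P = 2P - 96, so 1115 = 5P and P = 223, q = 350.
After the shift, demand is qd = 1345 - 3P and supply is qs = 2P - 96.
Clearing the new market: 1345 - 3P = 2P - 96, so P = 288.2 and q = 480.4.
ΔP = 288.2 − 223 = +65.20.

+65.20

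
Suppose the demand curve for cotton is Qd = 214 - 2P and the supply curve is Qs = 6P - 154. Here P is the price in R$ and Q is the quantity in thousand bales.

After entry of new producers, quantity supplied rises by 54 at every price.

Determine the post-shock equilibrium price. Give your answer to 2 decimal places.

Initially, 214 - 2P = 6P - 154, so 368 = 8P and P = 46, Q = 122.
After the shift, demand is Qd = 214 - 2P and supply is Qs = 6P - 100.
Clearing the new market: 214 - 2P = 6P - 100, so P = 39.25 and Q = 135.5.

39.25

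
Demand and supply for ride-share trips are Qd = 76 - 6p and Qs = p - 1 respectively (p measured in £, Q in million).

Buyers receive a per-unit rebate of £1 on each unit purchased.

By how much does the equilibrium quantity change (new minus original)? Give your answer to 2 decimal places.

Before the shock: 76 - 6p = p - 1 ⇒ 77 = 7p ⇒ p = 11, Q = 10.
Since buyers' out-of-pocket price is the market price minus the rebate, the effective demand curve becomes Qd = 82 - 6p.
Setting them equal: 82 - 6p = p - 1 → 83 = 7p, so p = 83/7 ≈ 11.8571 and Q = 76/7 ≈ 10.8571.
ΔQ = 10.8571 − 10 = +0.86.

+0.86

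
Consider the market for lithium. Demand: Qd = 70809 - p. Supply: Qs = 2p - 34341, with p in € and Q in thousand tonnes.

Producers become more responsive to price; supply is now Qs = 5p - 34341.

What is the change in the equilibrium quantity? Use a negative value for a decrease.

Solve the original market: 70809 - p = 2p - 34341, hence p = 35050 and Q = 35759.
With the change applied: demand Qd = 70809 - p, supply Qs = 5p - 34341.
Clearing the new market: 70809 - p = 5p - 34341, so p = 17525 and Q = 53284.
ΔQ = 53284 − 35759 = +17525.

+17525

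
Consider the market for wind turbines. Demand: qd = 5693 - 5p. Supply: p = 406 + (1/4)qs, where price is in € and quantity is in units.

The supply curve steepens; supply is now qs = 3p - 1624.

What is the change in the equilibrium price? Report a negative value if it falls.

Before the shock: 5693 - 5p = 4p - 1624 ⇒ 7317 = 9p ⇒ p = 813, q = 1628.
With the change applied: demand qd = 5693 - 5p, supply qs = 3p - 1624.
New equilibrium: 5693 - 5p = 3p - 1624 ⇒ 7317 = 8p ⇒ p = 914.625, q = 1119.875.
Δp = 914.625 − 813 = +101.625.

+101.625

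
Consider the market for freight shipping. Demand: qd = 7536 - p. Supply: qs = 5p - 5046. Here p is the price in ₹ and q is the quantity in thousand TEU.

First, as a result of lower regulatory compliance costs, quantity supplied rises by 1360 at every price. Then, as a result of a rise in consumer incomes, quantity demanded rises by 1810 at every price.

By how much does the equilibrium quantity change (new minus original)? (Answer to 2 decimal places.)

Before the shock: 7536 - p = 5p - 5046 ⇒ 12582 = 6p ⇒ p = 2097, q = 5439.
With the change applied: demand qd = 9346 - p, supply qs = 5p - 3686.
Clearing the new market: 9346 - p = 5p - 3686, so p = 2172 and q = 7174.
Δq = 7174 − 5439 = +1735.00.

+1735.00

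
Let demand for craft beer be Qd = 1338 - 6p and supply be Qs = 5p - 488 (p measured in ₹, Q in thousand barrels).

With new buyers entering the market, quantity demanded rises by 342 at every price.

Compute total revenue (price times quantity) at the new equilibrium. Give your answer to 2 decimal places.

Solve the original market: 1338 - 6p = 5p - 488, hence p = 166 and Q = 342.
The shock moves the curves to Qd = 1680 - 6p and Qs = 5p - 488.
Setting them equal: 1680 - 6p = 5p - 488 → 2168 = 11p, so p = 2168/11 ≈ 197.0909 and Q = 5472/11 ≈ 497.4545.
New expenditure = 197.0909 × 497.4545 = 98043.77.

98043.77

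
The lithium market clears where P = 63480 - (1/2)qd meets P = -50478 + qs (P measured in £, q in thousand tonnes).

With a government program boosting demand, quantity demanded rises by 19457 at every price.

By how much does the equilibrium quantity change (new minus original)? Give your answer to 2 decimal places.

+6485.67

Before the shock: 126960 - 2P = P + 50478 ⇒ 76482 = 3P ⇒ P = 25494, q = 75972.
The new curves are qd = 146417 - 2P (demand) and qs = P + 50478 (supply).
Equate the new curves: 146417 - 2P = P + 50478, giving 95939 = 3P, P = 95939/3 ≈ 31979.6667, q = 247373/3 ≈ 82457.6667.
Δq = 82457.6667 − 75972 = +6485.67.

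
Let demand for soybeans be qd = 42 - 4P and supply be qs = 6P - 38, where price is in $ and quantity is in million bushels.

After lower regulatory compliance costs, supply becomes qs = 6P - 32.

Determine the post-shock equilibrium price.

Original equilibrium: 42 - 4P = 6P - 38 gives 80 = 10P, so P = 8 and q = 10.
With the change applied: demand qd = 42 - 4P, supply qs = 6P - 32.
Equate the new curves: 42 - 4P = 6P - 32, giving 74 = 10P, P = 7.4, q = 12.4.

7.4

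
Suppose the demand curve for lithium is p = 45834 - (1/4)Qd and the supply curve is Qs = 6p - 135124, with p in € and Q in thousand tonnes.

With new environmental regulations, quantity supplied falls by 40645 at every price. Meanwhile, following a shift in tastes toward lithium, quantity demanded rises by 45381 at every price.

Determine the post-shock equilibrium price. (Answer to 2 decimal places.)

Before the shock: 183336 - 4p = 6p - 135124 ⇒ 318460 = 10p ⇒ p = 31846, Q = 55952.
After the shift, demand is Qd = 228717 - 4p and supply is Qs = 6p - 175769.
Clearing the new market: 228717 - 4p = 6p - 175769, so p = 40448.6 and Q = 66922.6.

40448.60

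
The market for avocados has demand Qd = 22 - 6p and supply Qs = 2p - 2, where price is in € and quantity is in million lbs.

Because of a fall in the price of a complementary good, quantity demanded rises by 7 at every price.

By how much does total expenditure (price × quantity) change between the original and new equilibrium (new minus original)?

Before the shock: 22 - 6p = 2p - 2 ⇒ 24 = 8p ⇒ p = 3, Q = 4.
The new curves are Qd = 29 - 6p (demand) and Qs = 2p - 2 (supply).
New equilibrium: 29 - 6p = 2p - 2 ⇒ 31 = 8p ⇒ p = 3.875, Q = 5.75.
Expenditure moves from 3×4 = 12 to 3.875×5.75 = 22.28125; change = +10.28125.

+10.28125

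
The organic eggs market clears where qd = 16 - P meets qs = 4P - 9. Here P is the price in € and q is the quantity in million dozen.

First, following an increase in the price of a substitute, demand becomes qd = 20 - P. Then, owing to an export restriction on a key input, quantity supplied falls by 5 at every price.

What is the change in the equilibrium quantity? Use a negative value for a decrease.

+2.2

Before the shock: 16 - P = 4P - 9 ⇒ 25 = 5P ⇒ P = 5, q = 11.
After the shift, demand is qd = 20 - P and supply is qs = 4P - 14.
Setting them equal: 20 - P = 4P - 14 → 34 = 5P, so P = 6.8 and q = 13.2.
Δq = 13.2 − 11 = +2.2.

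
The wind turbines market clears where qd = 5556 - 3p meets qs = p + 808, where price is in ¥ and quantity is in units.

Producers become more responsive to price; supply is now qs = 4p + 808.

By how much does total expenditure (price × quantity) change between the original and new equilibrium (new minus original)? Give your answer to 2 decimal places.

Before the shock: 5556 - 3p = p + 808 ⇒ 4748 = 4p ⇒ p = 1187, q = 1995.
The new curves are qd = 5556 - 3p (demand) and qs = 4p + 808 (supply).
Setting them equal: 5556 - 3p = 4p + 808 → 4748 = 7p, so p = 4748/7 ≈ 678.2857 and q = 24648/7 ≈ 3521.1429.
Expenditure moves from 1187×1995 = 2368065 to 678.2857×3521.1429 = 2388340.8980; change = +20275.90.

+20275.90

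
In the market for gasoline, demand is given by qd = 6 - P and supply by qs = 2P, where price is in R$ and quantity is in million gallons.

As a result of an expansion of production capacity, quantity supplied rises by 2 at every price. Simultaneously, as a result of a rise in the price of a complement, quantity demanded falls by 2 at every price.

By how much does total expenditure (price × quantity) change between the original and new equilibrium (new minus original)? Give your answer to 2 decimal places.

Before the shock: 6 - P = 2P ⇒ 6 = 3P ⇒ P = 2, q = 4.
After the shift, demand is qd = 4 - P and supply is qs = 2P + 2.
Equate the new curves: 4 - P = 2P + 2, giving 2 = 3P, P = 2/3 ≈ 0.6667, q = 10/3 ≈ 3.3333.
Expenditure moves from 2×4 = 8 to 0.6667×3.3333 = 2.2222; change = -5.78.

-5.78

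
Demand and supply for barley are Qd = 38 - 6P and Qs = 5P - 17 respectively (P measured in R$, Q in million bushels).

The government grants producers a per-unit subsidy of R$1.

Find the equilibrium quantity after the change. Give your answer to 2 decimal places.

10.73

Solve the original market: 38 - 6P = 5P - 17, hence P = 5 and Q = 8.
Since sellers receive the price plus the subsidy, the effective supply curve becomes Qs = 5P - 12.
Equate the new curves: 38 - 6P = 5P - 12, giving 50 = 11P, P = 50/11 ≈ 4.5455, Q = 118/11 ≈ 10.7273.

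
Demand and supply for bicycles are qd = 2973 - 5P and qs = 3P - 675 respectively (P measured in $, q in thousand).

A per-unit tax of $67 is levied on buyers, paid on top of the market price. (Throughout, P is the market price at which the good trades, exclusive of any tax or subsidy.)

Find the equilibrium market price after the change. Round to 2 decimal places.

414.13

Solve the original market: 2973 - 5P = 3P - 675, hence P = 456 and q = 693.
Since buyers pay the price plus the tax, the effective demand curve becomes qd = 2638 - 5P.
New equilibrium: 2638 - 5P = 3P - 675 ⇒ 3313 = 8P ⇒ P = 414.125, q = 567.375.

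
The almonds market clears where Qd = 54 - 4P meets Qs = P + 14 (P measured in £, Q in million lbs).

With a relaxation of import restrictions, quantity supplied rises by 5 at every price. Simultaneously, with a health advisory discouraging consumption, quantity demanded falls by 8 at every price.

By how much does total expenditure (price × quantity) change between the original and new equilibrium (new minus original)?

Initially, 54 - 4P = P + 14, so 40 = 5P and P = 8, Q = 22.
With the change applied: demand Qd = 46 - 4P, supply Qs = P + 19.
Clearing the new market: 46 - 4P = P + 19, so P = 5.4 and Q = 24.4.
Expenditure moves from 8×22 = 176 to 5.4×24.4 = 131.76; change = -44.24.

-44.24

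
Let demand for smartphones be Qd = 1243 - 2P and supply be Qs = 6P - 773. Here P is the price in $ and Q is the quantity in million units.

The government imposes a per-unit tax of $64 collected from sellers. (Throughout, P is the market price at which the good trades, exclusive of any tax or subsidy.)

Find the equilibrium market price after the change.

Solve the original market: 1243 - 2P = 6P - 773, hence P = 252 and Q = 739.
Since sellers keep the price net of the tax, the effective supply curve becomes Qs = 6P - 1157.
Equate the new curves: 1243 - 2P = 6P - 1157, giving 2400 = 8P, P = 300, Q = 643.

300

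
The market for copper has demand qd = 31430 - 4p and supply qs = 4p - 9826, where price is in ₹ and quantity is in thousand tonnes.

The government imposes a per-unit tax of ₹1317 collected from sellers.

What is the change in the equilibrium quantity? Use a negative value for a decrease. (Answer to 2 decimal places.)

-2634.00

Original equilibrium: 31430 - 4p = 4p - 9826 gives 41256 = 8p, so p = 5157 and q = 10802.
Since sellers keep the price net of the tax, the effective supply curve becomes qs = 4p - 15094.
New equilibrium: 31430 - 4p = 4p - 15094 ⇒ 46524 = 8p ⇒ p = 5815.5, q = 8168.
Δq = 8168 − 10802 = -2634.00.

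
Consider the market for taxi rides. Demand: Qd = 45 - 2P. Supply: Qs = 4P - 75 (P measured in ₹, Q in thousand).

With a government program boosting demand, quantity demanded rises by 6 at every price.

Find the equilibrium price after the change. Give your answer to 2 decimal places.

21.00

Solve the original market: 45 - 2P = 4P - 75, hence P = 20 and Q = 5.
With the change applied: demand Qd = 51 - 2P, supply Qs = 4P - 75.
Setting them equal: 51 - 2P = 4P - 75 → 126 = 6P, so P = 21 and Q = 9.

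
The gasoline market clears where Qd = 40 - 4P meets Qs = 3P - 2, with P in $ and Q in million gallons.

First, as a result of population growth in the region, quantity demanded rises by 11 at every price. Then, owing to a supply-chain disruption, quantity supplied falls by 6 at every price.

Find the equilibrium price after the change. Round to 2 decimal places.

8.43

Before the shock: 40 - 4P = 3P - 2 ⇒ 42 = 7P ⇒ P = 6, Q = 16.
After the shift, demand is Qd = 51 - 4P and supply is Qs = 3P - 8.
Equate the new curves: 51 - 4P = 3P - 8, giving 59 = 7P, P = 59/7 ≈ 8.4286, Q = 121/7 ≈ 17.2857.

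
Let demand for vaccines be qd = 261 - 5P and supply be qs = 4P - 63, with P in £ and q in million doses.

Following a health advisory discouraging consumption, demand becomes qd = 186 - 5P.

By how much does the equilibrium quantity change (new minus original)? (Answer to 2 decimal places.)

-33.33

Initially, 261 - 5P = 4P - 63, so 324 = 9P and P = 36, q = 81.
After the shift, demand is qd = 186 - 5P and supply is qs = 4P - 63.
Setting them equal: 186 - 5P = 4P - 63 → 249 = 9P, so P = 83/3 ≈ 27.6667 and q = 143/3 ≈ 47.6667.
Δq = 47.6667 − 81 = -33.33.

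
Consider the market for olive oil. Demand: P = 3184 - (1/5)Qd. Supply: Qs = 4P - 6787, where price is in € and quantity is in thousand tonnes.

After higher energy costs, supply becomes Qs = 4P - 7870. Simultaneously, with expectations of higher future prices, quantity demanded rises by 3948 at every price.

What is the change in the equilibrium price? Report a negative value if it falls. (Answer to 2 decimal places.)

Original equilibrium: 15920 - 5P = 4P - 6787 gives 22707 = 9P, so P = 2523 and Q = 3305.
With the change applied: demand Qd = 19868 - 5P, supply Qs = 4P - 7870.
Equate the new curves: 19868 - 5P = 4P - 7870, giving 27738 = 9P, P = 3082, Q = 4458.
ΔP = 3082 − 2523 = +559.00.

+559.00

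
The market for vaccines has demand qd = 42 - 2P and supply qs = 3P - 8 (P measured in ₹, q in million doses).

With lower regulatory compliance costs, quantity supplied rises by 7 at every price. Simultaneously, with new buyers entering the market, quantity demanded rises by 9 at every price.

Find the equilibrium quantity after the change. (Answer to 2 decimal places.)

30.20

Solve the original market: 42 - 2P = 3P - 8, hence P = 10 and q = 22.
The shock moves the curves to qd = 51 - 2P and qs = 3P - 1.
Setting them equal: 51 - 2P = 3P - 1 → 52 = 5P, so P = 10.4 and q = 30.2.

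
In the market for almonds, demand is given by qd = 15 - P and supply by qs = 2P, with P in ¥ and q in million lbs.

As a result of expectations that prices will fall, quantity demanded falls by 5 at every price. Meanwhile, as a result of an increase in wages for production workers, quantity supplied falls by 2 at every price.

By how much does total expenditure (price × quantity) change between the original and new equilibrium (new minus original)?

-26

Solve the original market: 15 - P = 2P, hence P = 5 and q = 10.
The shock moves the curves to qd = 10 - P and qs = 2P - 2.
Equate the new curves: 10 - P = 2P - 2, giving 12 = 3P, P = 4, q = 6.
Expenditure moves from 5×10 = 50 to 4×6 = 24; change = -26.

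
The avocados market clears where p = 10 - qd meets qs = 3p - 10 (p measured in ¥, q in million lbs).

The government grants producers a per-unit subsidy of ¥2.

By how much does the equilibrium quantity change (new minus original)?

+1.5

Original equilibrium: 10 - p = 3p - 10 gives 20 = 4p, so p = 5 and q = 5.
Since sellers receive the price plus the subsidy, the effective supply curve becomes qs = 3p - 4.
Setting them equal: 10 - p = 3p - 4 → 14 = 4p, so p = 3.5 and q = 6.5.
Δq = 6.5 − 5 = +1.5.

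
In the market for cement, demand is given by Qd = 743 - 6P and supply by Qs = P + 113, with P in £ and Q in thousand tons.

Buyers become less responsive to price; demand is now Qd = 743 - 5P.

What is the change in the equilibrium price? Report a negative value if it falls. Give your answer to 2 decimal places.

Initially, 743 - 6P = P + 113, so 630 = 7P and P = 90, Q = 203.
After the shift, demand is Qd = 743 - 5P and supply is Qs = P + 113.
Clearing the new market: 743 - 5P = P + 113, so P = 105 and Q = 218.
ΔP = 105 − 90 = +15.00.

+15.00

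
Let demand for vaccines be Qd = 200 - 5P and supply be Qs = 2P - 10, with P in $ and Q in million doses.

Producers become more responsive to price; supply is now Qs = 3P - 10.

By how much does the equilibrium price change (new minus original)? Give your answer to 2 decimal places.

Original equilibrium: 200 - 5P = 2P - 10 gives 210 = 7P, so P = 30 and Q = 50.
After the shift, demand is Qd = 200 - 5P and supply is Qs = 3P - 10.
Clearing the new market: 200 - 5P = 3P - 10, so P = 26.25 and Q = 68.75.
ΔP = 26.25 − 30 = -3.75.

-3.75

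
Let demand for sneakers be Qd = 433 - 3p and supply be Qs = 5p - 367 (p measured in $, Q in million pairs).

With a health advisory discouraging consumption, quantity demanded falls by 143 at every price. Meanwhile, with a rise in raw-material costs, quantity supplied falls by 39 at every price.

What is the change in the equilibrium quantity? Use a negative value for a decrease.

-104

Original equilibrium: 433 - 3p = 5p - 367 gives 800 = 8p, so p = 100 and Q = 133.
With the change applied: demand Qd = 290 - 3p, supply Qs = 5p - 406.
Setting them equal: 290 - 3p = 5p - 406 → 696 = 8p, so p = 87 and Q = 29.
ΔQ = 29 − 133 = -104.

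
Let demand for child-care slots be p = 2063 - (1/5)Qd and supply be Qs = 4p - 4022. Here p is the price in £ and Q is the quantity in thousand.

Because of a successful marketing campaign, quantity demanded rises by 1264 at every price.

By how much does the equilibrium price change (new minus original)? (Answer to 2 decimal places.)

Original equilibrium: 10315 - 5p = 4p - 4022 gives 14337 = 9p, so p = 1593 and Q = 2350.
The new curves are Qd = 11579 - 5p (demand) and Qs = 4p - 4022 (supply).
Setting them equal: 11579 - 5p = 4p - 4022 → 15601 = 9p, so p = 15601/9 ≈ 1733.4444 and Q = 26206/9 ≈ 2911.7778.
Δp = 1733.4444 − 1593 = +140.44.

+140.44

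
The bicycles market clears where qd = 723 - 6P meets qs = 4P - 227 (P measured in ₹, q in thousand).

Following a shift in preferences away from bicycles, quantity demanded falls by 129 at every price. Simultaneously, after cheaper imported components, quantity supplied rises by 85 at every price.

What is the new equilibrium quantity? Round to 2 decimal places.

152.40

Initially, 723 - 6P = 4P - 227, so 950 = 10P and P = 95, q = 153.
The shock moves the curves to qd = 594 - 6P and qs = 4P - 142.
New equilibrium: 594 - 6P = 4P - 142 ⇒ 736 = 10P ⇒ P = 73.6, q = 152.4.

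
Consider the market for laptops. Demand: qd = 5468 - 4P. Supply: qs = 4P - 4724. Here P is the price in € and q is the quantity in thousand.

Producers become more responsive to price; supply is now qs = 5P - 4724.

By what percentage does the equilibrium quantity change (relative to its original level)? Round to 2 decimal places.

Before the shock: 5468 - 4P = 4P - 4724 ⇒ 10192 = 8P ⇒ P = 1274, q = 372.
With the change applied: demand qd = 5468 - 4P, supply qs = 5P - 4724.
Clearing the new market: 5468 - 4P = 5P - 4724, so P = 10192/9 ≈ 1132.4444 and q = 8444/9 ≈ 938.2222.
%Δq = (938.2222 − 372) / 372 × 100 = +152.21%.

+152.21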